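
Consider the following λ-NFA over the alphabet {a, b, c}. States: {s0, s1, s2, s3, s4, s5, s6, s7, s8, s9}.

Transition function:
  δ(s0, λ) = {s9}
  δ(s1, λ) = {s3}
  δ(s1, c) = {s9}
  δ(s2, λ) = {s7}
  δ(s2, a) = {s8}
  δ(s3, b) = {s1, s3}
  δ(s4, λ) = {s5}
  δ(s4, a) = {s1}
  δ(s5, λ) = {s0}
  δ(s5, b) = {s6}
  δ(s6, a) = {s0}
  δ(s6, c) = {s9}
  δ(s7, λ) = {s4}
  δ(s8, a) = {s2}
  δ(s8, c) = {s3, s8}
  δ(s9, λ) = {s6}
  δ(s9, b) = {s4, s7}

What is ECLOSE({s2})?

{s0, s2, s4, s5, s6, s7, s9}

Start with {s2}.
From s2 via λ: add s7.
From s7 via λ: add s4.
From s4 via λ: add s5.
From s5 via λ: add s0.
From s0 via λ: add s9.
From s9 via λ: add s6.
No new states can be added; the closed set is {s0, s2, s4, s5, s6, s7, s9}.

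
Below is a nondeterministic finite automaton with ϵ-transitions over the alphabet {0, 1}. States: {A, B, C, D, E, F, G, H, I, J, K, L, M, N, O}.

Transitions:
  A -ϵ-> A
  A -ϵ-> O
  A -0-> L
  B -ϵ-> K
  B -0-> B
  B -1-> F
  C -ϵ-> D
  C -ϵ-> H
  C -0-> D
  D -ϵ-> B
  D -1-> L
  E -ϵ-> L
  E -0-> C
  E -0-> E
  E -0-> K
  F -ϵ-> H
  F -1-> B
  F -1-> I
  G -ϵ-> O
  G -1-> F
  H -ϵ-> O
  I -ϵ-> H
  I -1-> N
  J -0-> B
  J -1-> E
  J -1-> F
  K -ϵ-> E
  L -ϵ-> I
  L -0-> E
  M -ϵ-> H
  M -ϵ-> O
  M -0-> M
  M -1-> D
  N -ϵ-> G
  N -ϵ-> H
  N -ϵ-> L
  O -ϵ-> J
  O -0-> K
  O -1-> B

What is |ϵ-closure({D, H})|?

Start with {D, H}.
From D via ϵ: add B.
From H via ϵ: add O.
From B via ϵ: add K.
From O via ϵ: add J.
From K via ϵ: add E.
From E via ϵ: add L.
From L via ϵ: add I.
ϵ-closure = {B, D, E, H, I, J, K, L, O}, which has 9 states.

9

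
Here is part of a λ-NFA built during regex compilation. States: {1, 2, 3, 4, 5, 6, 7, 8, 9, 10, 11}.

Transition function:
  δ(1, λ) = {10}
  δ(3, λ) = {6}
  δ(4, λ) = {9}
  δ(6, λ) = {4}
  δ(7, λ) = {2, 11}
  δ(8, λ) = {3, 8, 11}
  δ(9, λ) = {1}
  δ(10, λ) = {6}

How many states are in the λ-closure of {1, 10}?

5

Start with {1, 10}.
From 10 via λ: add 6.
From 6 via λ: add 4.
From 4 via λ: add 9.
λ-closure = {1, 4, 6, 9, 10}, which has 5 states.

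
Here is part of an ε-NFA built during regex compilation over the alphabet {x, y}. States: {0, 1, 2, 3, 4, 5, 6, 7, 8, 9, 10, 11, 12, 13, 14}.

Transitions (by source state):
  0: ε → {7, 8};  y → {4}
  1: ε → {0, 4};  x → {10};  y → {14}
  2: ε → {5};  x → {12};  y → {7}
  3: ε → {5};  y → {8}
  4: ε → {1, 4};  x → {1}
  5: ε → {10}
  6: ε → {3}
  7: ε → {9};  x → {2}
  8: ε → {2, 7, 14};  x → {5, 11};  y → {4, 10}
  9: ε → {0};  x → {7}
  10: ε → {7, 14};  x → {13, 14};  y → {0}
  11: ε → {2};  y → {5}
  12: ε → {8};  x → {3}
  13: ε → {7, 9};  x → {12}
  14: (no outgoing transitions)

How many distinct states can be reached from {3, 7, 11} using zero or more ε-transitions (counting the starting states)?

Start with {3, 7, 11}.
From 3 via ε: add 5.
From 7 via ε: add 9.
From 11 via ε: add 2.
From 5 via ε: add 10.
From 9 via ε: add 0.
From 0 via ε: add 8.
From 10 via ε: add 14.
ε-closure = {0, 2, 3, 5, 7, 8, 9, 10, 11, 14}, which has 10 states.

10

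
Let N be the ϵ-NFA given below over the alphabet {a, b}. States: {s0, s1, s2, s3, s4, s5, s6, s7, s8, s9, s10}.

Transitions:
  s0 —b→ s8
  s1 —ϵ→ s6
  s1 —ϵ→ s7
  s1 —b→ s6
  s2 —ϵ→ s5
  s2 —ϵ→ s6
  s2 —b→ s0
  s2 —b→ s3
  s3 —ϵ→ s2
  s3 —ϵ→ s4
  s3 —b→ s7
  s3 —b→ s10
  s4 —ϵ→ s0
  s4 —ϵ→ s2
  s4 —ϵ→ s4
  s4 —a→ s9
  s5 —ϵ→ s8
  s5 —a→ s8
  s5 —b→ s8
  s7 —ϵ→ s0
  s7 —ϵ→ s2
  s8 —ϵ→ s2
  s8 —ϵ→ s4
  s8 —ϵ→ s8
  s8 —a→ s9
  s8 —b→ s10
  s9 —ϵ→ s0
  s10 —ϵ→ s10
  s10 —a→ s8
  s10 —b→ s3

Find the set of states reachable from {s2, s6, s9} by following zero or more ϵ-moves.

Start with {s2, s6, s9}.
From s2 via ϵ: add s5.
From s9 via ϵ: add s0.
From s5 via ϵ: add s8.
From s8 via ϵ: add s4.
No new states can be added; the closed set is {s0, s2, s4, s5, s6, s8, s9}.

{s0, s2, s4, s5, s6, s8, s9}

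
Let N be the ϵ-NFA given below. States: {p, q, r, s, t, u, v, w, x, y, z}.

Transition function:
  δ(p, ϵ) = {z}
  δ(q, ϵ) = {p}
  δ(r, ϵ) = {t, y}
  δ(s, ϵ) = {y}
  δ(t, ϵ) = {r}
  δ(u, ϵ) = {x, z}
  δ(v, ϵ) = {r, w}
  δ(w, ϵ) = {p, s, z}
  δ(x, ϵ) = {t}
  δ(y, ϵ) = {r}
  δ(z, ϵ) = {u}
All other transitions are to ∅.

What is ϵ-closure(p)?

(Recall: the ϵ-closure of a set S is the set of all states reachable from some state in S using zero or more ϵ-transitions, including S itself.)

{p, r, t, u, x, y, z}

Start with {p}.
From p via ϵ: add z.
From z via ϵ: add u.
From u via ϵ: add x.
From x via ϵ: add t.
From t via ϵ: add r.
From r via ϵ: add y.
No new states can be added; the closed set is {p, r, t, u, x, y, z}.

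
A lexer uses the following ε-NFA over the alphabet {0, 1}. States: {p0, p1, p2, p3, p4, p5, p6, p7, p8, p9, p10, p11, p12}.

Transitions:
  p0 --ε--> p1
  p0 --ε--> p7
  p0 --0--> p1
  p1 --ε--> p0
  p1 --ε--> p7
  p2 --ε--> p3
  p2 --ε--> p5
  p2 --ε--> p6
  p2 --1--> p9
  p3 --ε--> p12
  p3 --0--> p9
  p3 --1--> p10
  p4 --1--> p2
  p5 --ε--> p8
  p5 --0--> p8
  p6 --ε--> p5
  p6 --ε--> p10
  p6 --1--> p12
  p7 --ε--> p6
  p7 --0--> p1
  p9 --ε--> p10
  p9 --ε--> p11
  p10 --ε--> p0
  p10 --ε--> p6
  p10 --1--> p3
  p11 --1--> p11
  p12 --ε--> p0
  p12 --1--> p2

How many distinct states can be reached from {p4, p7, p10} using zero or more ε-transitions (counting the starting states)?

8

Start with {p4, p7, p10}.
From p7 via ε: add p6.
From p10 via ε: add p0.
From p0 via ε: add p1.
From p6 via ε: add p5.
From p5 via ε: add p8.
ε-closure = {p0, p1, p4, p5, p6, p7, p8, p10}, which has 8 states.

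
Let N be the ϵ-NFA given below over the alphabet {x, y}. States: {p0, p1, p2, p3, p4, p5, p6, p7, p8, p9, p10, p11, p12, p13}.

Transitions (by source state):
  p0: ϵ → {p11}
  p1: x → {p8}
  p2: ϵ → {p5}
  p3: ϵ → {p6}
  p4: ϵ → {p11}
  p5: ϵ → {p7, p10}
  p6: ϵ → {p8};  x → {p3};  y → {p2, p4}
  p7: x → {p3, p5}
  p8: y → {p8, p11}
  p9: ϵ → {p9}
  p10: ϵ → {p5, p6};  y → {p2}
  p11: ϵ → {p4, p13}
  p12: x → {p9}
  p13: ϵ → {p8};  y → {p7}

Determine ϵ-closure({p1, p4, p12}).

{p1, p4, p8, p11, p12, p13}

Start with {p1, p4, p12}.
From p4 via ϵ: add p11.
From p11 via ϵ: add p13.
From p13 via ϵ: add p8.
No new states can be added; the closed set is {p1, p4, p8, p11, p12, p13}.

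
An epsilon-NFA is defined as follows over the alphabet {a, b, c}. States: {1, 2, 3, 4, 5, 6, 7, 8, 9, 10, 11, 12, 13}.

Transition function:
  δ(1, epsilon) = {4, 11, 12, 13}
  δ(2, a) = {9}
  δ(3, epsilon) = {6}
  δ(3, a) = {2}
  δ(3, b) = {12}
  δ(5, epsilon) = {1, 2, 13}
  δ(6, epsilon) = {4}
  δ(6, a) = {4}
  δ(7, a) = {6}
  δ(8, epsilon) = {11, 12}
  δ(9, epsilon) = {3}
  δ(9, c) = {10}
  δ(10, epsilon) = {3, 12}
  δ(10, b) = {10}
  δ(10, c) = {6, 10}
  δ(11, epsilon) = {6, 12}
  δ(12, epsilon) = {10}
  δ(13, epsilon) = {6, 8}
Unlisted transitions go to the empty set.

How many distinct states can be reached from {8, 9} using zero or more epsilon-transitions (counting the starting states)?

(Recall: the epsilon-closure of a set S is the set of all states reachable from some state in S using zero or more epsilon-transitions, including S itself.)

8

Start with {8, 9}.
From 8 via epsilon: add 11, 12.
From 9 via epsilon: add 3.
From 3 via epsilon: add 6.
From 12 via epsilon: add 10.
From 6 via epsilon: add 4.
epsilon-closure = {3, 4, 6, 8, 9, 10, 11, 12}, which has 8 states.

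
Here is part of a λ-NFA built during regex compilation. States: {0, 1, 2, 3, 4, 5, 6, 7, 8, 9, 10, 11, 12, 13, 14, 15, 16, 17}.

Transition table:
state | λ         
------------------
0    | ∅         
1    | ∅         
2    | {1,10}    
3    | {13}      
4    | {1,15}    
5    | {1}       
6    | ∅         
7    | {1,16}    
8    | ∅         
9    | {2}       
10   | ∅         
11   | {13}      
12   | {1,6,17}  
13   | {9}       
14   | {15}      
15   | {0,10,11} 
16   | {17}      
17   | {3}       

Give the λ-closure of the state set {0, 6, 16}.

{0, 1, 2, 3, 6, 9, 10, 13, 16, 17}

Start with {0, 6, 16}.
From 16 via λ: add 17.
From 17 via λ: add 3.
From 3 via λ: add 13.
From 13 via λ: add 9.
From 9 via λ: add 2.
From 2 via λ: add 1, 10.
No new states can be added; the closed set is {0, 1, 2, 3, 6, 9, 10, 13, 16, 17}.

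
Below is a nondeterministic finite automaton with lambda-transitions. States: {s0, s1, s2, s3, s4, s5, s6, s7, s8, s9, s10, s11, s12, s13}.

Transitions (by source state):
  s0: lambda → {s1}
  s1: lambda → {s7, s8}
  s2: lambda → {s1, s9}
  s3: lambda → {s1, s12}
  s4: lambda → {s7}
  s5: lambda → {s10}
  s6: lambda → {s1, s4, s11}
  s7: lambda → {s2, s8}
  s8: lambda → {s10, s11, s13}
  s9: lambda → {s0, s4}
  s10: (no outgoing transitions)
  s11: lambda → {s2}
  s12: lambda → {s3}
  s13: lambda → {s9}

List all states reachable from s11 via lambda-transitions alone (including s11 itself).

Start with {s11}.
From s11 via lambda: add s2.
From s2 via lambda: add s1, s9.
From s1 via lambda: add s7, s8.
From s9 via lambda: add s0, s4.
From s8 via lambda: add s10, s13.
No new states can be added; the closed set is {s0, s1, s2, s4, s7, s8, s9, s10, s11, s13}.

{s0, s1, s2, s4, s7, s8, s9, s10, s11, s13}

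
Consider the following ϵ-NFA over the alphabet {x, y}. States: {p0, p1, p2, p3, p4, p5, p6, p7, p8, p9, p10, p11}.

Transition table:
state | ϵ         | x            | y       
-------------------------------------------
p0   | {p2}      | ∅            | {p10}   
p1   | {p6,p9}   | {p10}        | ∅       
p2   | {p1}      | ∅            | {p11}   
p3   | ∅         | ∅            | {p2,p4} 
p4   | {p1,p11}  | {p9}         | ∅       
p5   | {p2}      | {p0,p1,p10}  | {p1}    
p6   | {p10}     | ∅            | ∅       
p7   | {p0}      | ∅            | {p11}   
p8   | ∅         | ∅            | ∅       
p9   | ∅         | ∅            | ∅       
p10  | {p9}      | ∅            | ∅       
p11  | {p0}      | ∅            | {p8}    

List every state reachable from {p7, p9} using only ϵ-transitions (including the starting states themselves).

Start with {p7, p9}.
From p7 via ϵ: add p0.
From p0 via ϵ: add p2.
From p2 via ϵ: add p1.
From p1 via ϵ: add p6.
From p6 via ϵ: add p10.
No new states can be added; the closed set is {p0, p1, p2, p6, p7, p9, p10}.

{p0, p1, p2, p6, p7, p9, p10}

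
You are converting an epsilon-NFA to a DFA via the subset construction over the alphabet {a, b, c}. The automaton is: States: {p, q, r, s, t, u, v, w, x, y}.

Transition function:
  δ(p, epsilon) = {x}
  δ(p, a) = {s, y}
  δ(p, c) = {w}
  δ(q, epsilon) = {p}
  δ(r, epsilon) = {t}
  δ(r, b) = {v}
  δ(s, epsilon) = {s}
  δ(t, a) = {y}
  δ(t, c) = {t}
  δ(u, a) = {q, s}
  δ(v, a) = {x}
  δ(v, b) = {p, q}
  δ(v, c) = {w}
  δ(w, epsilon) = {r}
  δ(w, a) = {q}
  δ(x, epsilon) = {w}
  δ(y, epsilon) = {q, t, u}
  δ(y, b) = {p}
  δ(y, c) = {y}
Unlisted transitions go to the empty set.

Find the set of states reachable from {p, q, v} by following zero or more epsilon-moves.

Start with {p, q, v}.
From p via epsilon: add x.
From x via epsilon: add w.
From w via epsilon: add r.
From r via epsilon: add t.
No new states can be added; the closed set is {p, q, r, t, v, w, x}.

{p, q, r, t, v, w, x}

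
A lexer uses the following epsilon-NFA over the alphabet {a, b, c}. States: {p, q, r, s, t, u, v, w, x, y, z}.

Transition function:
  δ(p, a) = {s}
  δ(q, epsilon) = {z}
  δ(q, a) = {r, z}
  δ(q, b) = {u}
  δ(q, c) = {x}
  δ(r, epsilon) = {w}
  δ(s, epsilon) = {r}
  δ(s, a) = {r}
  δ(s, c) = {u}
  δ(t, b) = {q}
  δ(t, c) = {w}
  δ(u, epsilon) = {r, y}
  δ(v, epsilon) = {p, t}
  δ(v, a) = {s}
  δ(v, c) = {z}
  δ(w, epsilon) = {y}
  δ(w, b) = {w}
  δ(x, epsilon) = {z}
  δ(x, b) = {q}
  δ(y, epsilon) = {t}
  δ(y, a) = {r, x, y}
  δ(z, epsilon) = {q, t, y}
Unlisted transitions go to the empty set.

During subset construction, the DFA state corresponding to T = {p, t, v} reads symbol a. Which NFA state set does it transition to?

p on a → {s}.
v on a → {s}.
No a-transition from t.
Union after reading a: {s}.
Now take the epsilon-closure:
From s via epsilon: add r.
From r via epsilon: add w.
From w via epsilon: add y.
From y via epsilon: add t.
No new states can be added; the closed set is {r, s, t, w, y}.

{r, s, t, w, y}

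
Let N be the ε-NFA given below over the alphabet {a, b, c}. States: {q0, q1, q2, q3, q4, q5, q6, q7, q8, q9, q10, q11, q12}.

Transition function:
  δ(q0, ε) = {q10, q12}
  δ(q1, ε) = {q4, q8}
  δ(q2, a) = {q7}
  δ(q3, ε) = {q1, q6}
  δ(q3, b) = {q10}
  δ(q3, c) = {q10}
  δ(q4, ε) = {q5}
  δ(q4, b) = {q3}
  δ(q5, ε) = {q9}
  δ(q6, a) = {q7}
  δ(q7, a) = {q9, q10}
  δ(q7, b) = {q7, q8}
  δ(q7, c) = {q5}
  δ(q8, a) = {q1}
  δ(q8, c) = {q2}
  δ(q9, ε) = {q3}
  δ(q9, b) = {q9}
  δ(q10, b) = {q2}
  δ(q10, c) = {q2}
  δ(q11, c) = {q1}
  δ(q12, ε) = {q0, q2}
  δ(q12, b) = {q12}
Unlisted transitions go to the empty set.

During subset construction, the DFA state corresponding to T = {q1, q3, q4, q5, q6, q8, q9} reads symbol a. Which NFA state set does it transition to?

q6 on a → {q7}.
q8 on a → {q1}.
No a-transition from q1, q3, q4, q5, q9.
Union after reading a: {q1, q7}.
Now take the ε-closure:
From q1 via ε: add q4, q8.
From q4 via ε: add q5.
From q5 via ε: add q9.
From q9 via ε: add q3.
From q3 via ε: add q6.
No new states can be added; the closed set is {q1, q3, q4, q5, q6, q7, q8, q9}.

{q1, q3, q4, q5, q6, q7, q8, q9}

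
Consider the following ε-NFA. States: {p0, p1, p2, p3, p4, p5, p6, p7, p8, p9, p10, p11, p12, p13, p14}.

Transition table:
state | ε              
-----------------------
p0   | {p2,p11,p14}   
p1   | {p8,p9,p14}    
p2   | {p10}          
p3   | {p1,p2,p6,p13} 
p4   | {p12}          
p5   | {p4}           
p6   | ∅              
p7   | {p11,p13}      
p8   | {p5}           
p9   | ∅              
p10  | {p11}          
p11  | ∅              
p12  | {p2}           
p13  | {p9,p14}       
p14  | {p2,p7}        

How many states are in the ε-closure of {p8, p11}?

7

Start with {p8, p11}.
From p8 via ε: add p5.
From p5 via ε: add p4.
From p4 via ε: add p12.
From p12 via ε: add p2.
From p2 via ε: add p10.
ε-closure = {p2, p4, p5, p8, p10, p11, p12}, which has 7 states.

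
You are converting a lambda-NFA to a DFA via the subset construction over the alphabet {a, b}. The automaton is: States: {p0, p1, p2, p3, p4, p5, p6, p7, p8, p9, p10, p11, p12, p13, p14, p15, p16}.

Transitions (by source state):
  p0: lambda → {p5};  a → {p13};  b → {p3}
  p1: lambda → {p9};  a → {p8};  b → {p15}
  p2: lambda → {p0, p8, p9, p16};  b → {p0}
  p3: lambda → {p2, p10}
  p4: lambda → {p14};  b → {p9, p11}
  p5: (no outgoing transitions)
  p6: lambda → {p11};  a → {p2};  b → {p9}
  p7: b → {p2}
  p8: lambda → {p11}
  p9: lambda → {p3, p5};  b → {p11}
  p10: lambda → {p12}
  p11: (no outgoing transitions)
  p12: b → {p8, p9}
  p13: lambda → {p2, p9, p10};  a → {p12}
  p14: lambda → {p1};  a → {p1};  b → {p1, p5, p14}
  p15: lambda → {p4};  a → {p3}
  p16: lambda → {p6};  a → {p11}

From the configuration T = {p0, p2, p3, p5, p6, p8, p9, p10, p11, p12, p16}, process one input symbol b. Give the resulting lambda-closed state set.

p0 on b → {p3}.
p2 on b → {p0}.
p6 on b → {p9}.
p9 on b → {p11}.
p12 on b → {p8, p9}.
No b-transition from p3, p5, p8, p10, p11, p16.
Union after reading b: {p0, p3, p8, p9, p11}.
Now take the lambda-closure:
From p0 via lambda: add p5.
From p3 via lambda: add p2, p10.
From p2 via lambda: add p16.
From p10 via lambda: add p12.
From p16 via lambda: add p6.
No new states can be added; the closed set is {p0, p2, p3, p5, p6, p8, p9, p10, p11, p12, p16}.

{p0, p2, p3, p5, p6, p8, p9, p10, p11, p12, p16}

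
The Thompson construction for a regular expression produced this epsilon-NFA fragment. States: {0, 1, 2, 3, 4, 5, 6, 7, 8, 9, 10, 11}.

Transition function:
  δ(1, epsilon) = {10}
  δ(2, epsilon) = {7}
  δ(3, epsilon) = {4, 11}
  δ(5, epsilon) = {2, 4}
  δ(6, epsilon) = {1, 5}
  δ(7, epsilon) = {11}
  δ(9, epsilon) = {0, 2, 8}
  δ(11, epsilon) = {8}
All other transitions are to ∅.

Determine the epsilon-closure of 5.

Start with {5}.
From 5 via epsilon: add 2, 4.
From 2 via epsilon: add 7.
From 7 via epsilon: add 11.
From 11 via epsilon: add 8.
No new states can be added; the closed set is {2, 4, 5, 7, 8, 11}.

{2, 4, 5, 7, 8, 11}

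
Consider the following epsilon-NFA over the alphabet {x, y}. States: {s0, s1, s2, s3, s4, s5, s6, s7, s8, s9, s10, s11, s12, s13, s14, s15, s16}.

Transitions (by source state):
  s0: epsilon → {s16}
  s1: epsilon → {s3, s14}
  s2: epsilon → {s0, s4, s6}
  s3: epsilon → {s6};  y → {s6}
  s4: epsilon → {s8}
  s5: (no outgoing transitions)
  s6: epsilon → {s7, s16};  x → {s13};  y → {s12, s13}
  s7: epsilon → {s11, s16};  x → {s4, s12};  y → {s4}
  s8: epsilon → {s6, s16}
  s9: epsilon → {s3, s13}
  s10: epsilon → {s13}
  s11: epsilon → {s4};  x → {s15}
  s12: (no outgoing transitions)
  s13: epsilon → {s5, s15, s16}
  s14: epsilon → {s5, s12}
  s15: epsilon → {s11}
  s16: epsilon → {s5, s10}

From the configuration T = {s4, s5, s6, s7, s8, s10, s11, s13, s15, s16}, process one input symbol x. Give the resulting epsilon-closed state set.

s6 on x → {s13}.
s7 on x → {s4, s12}.
s11 on x → {s15}.
No x-transition from s4, s5, s8, s10, s13, s15, s16.
Union after reading x: {s4, s12, s13, s15}.
Now take the epsilon-closure:
From s4 via epsilon: add s8.
From s13 via epsilon: add s5, s16.
From s15 via epsilon: add s11.
From s8 via epsilon: add s6.
From s16 via epsilon: add s10.
From s6 via epsilon: add s7.
No new states can be added; the closed set is {s4, s5, s6, s7, s8, s10, s11, s12, s13, s15, s16}.

{s4, s5, s6, s7, s8, s10, s11, s12, s13, s15, s16}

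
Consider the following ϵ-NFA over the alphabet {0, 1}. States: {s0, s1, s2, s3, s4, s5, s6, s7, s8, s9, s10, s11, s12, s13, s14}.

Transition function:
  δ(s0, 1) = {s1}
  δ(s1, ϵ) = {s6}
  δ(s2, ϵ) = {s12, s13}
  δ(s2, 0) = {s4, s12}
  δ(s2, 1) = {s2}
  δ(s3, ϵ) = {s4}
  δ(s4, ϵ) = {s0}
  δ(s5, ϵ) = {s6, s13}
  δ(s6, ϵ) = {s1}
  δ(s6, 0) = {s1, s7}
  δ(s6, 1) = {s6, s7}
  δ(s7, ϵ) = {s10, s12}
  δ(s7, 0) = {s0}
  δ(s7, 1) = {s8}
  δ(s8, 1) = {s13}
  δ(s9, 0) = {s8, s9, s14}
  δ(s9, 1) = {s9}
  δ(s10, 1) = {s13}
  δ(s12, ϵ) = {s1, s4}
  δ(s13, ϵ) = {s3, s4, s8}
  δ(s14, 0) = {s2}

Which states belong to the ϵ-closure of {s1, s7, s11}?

Start with {s1, s7, s11}.
From s1 via ϵ: add s6.
From s7 via ϵ: add s10, s12.
From s12 via ϵ: add s4.
From s4 via ϵ: add s0.
No new states can be added; the closed set is {s0, s1, s4, s6, s7, s10, s11, s12}.

{s0, s1, s4, s6, s7, s10, s11, s12}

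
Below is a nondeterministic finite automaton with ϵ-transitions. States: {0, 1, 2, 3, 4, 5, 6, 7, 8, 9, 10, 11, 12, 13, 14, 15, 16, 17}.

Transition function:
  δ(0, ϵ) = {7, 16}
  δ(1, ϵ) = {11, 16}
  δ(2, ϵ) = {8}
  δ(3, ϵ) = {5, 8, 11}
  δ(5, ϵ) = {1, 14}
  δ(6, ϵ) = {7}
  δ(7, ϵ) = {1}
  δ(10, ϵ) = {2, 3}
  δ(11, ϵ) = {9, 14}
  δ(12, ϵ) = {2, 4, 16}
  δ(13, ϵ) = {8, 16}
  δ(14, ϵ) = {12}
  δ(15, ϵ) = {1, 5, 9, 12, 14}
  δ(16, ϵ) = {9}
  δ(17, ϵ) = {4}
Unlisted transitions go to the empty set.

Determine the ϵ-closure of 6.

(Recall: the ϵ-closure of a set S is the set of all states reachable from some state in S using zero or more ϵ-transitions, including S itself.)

{1, 2, 4, 6, 7, 8, 9, 11, 12, 14, 16}

Start with {6}.
From 6 via ϵ: add 7.
From 7 via ϵ: add 1.
From 1 via ϵ: add 11, 16.
From 11 via ϵ: add 9, 14.
From 14 via ϵ: add 12.
From 12 via ϵ: add 2, 4.
From 2 via ϵ: add 8.
No new states can be added; the closed set is {1, 2, 4, 6, 7, 8, 9, 11, 12, 14, 16}.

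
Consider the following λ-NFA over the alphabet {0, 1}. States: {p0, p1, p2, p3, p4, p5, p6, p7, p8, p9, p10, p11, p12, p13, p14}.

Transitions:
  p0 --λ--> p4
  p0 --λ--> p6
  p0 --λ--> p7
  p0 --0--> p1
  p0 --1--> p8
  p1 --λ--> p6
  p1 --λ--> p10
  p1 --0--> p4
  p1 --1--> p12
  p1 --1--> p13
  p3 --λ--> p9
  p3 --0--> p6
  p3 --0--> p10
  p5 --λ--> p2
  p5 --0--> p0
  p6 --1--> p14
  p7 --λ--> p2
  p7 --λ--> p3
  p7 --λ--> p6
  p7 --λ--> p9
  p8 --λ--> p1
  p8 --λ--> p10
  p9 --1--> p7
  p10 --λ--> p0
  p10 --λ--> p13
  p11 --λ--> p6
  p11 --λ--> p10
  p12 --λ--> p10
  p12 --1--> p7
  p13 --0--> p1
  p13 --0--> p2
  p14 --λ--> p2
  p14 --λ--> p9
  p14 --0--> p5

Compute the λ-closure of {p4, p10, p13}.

{p0, p2, p3, p4, p6, p7, p9, p10, p13}

Start with {p4, p10, p13}.
From p10 via λ: add p0.
From p0 via λ: add p6, p7.
From p7 via λ: add p2, p3, p9.
No new states can be added; the closed set is {p0, p2, p3, p4, p6, p7, p9, p10, p13}.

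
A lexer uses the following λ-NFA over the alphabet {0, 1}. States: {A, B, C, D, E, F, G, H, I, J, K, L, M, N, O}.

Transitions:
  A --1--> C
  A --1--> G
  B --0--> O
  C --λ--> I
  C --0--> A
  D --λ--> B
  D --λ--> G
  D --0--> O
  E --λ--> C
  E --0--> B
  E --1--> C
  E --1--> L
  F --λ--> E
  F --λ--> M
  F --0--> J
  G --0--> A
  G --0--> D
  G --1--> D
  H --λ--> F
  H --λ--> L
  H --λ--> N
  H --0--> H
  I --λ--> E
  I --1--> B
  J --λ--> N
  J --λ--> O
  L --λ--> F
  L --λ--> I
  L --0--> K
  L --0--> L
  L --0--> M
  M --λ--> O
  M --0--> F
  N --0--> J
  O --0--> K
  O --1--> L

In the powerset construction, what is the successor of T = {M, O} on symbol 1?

O on 1 → {L}.
No 1-transition from M.
Union after reading 1: {L}.
Now take the λ-closure:
From L via λ: add F, I.
From F via λ: add E, M.
From E via λ: add C.
From M via λ: add O.
No new states can be added; the closed set is {C, E, F, I, L, M, O}.

{C, E, F, I, L, M, O}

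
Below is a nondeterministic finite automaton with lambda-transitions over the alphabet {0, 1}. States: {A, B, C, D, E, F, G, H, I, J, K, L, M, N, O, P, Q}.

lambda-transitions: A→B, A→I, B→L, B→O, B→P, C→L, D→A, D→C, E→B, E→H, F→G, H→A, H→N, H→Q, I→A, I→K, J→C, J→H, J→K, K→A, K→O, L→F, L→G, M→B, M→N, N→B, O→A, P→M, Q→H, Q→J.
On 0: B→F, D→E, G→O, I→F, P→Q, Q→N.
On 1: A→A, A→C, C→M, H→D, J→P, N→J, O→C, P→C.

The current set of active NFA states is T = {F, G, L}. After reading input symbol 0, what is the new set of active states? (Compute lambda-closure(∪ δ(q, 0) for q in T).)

{A, B, F, G, I, K, L, M, N, O, P}

G on 0 → {O}.
No 0-transition from F, L.
Union after reading 0: {O}.
Now take the lambda-closure:
From O via lambda: add A.
From A via lambda: add B, I.
From B via lambda: add L, P.
From I via lambda: add K.
From L via lambda: add F, G.
From P via lambda: add M.
From M via lambda: add N.
No new states can be added; the closed set is {A, B, F, G, I, K, L, M, N, O, P}.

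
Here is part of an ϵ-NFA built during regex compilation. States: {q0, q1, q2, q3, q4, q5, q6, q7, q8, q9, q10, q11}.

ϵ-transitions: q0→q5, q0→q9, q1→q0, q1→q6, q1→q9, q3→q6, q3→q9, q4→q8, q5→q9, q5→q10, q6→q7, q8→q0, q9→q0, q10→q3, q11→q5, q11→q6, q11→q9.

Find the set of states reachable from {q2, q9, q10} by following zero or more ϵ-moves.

{q0, q2, q3, q5, q6, q7, q9, q10}

Start with {q2, q9, q10}.
From q9 via ϵ: add q0.
From q10 via ϵ: add q3.
From q0 via ϵ: add q5.
From q3 via ϵ: add q6.
From q6 via ϵ: add q7.
No new states can be added; the closed set is {q0, q2, q3, q5, q6, q7, q9, q10}.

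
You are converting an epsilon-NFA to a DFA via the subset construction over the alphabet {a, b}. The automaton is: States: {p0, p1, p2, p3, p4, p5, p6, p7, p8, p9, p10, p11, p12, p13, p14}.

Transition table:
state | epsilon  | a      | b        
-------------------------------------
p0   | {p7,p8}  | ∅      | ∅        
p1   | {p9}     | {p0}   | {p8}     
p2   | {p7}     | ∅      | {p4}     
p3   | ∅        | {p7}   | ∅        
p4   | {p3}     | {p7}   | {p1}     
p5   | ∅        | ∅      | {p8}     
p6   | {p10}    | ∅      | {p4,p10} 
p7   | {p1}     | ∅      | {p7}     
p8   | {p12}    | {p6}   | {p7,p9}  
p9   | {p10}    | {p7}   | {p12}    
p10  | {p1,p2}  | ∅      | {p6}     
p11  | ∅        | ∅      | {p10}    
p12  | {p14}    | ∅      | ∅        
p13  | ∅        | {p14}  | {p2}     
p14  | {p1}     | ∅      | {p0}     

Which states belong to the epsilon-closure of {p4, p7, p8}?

{p1, p2, p3, p4, p7, p8, p9, p10, p12, p14}

Start with {p4, p7, p8}.
From p4 via epsilon: add p3.
From p7 via epsilon: add p1.
From p8 via epsilon: add p12.
From p1 via epsilon: add p9.
From p12 via epsilon: add p14.
From p9 via epsilon: add p10.
From p10 via epsilon: add p2.
No new states can be added; the closed set is {p1, p2, p3, p4, p7, p8, p9, p10, p12, p14}.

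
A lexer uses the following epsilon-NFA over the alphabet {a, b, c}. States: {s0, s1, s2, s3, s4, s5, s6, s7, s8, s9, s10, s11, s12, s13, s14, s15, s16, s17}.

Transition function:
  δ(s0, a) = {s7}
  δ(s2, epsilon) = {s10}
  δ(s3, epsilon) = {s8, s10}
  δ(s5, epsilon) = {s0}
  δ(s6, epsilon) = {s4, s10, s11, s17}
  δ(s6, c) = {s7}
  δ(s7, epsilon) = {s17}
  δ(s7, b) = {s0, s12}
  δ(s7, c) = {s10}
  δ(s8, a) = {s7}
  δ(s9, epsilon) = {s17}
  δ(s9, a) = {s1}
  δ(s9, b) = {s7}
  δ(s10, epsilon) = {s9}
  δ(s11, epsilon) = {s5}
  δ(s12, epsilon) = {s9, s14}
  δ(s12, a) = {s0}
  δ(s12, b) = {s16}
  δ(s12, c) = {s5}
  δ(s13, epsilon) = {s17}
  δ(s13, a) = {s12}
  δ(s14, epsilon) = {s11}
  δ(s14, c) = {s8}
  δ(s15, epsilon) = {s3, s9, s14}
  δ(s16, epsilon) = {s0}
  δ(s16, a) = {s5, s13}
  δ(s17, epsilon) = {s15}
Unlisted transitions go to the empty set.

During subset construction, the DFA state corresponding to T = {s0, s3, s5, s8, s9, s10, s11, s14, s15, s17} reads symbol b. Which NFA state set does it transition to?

s9 on b → {s7}.
No b-transition from s0, s3, s5, s8, s10, s11, s14, s15, s17.
Union after reading b: {s7}.
Now take the epsilon-closure:
From s7 via epsilon: add s17.
From s17 via epsilon: add s15.
From s15 via epsilon: add s3, s9, s14.
From s3 via epsilon: add s8, s10.
From s14 via epsilon: add s11.
From s11 via epsilon: add s5.
From s5 via epsilon: add s0.
No new states can be added; the closed set is {s0, s3, s5, s7, s8, s9, s10, s11, s14, s15, s17}.

{s0, s3, s5, s7, s8, s9, s10, s11, s14, s15, s17}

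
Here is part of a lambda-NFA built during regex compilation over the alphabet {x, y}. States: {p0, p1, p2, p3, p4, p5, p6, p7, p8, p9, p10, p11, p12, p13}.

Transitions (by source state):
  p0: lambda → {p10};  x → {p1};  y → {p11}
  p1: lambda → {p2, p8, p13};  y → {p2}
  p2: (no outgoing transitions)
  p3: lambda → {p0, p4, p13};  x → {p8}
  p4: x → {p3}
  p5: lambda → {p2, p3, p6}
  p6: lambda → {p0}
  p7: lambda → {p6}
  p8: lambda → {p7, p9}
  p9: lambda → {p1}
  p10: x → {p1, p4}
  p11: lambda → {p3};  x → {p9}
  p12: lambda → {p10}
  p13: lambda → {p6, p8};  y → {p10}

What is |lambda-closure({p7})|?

4

Start with {p7}.
From p7 via lambda: add p6.
From p6 via lambda: add p0.
From p0 via lambda: add p10.
lambda-closure = {p0, p6, p7, p10}, which has 4 states.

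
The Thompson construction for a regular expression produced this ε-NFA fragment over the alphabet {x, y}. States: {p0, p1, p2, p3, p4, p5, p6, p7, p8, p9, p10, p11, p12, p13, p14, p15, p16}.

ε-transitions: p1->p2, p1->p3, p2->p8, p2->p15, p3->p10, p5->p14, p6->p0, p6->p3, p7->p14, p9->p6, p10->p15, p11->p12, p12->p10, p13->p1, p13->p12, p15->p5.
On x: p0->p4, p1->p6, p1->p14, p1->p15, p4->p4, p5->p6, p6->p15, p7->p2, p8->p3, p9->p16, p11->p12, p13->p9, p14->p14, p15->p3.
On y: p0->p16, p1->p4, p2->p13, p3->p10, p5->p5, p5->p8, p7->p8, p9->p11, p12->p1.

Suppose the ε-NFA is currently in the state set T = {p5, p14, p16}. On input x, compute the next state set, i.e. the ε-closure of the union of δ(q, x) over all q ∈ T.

{p0, p3, p5, p6, p10, p14, p15}

p5 on x → {p6}.
p14 on x → {p14}.
No x-transition from p16.
Union after reading x: {p6, p14}.
Now take the ε-closure:
From p6 via ε: add p0, p3.
From p3 via ε: add p10.
From p10 via ε: add p15.
From p15 via ε: add p5.
No new states can be added; the closed set is {p0, p3, p5, p6, p10, p14, p15}.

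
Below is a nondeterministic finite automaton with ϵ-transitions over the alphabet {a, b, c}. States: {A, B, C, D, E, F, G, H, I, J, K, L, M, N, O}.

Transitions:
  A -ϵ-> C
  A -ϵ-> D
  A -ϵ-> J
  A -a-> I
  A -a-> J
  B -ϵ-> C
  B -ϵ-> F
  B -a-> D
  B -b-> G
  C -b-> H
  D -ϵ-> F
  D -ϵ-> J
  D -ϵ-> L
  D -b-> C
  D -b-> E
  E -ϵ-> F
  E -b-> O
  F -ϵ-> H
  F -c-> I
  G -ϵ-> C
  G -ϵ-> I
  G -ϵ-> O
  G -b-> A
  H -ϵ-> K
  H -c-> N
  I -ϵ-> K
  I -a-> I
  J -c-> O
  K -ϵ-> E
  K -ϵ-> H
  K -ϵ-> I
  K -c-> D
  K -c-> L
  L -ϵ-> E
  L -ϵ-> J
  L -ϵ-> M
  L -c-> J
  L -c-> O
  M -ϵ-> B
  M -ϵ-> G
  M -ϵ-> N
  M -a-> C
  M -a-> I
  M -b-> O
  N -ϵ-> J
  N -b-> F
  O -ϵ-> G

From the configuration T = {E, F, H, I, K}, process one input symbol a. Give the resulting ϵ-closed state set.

{E, F, H, I, K}

I on a → {I}.
No a-transition from E, F, H, K.
Union after reading a: {I}.
Now take the ϵ-closure:
From I via ϵ: add K.
From K via ϵ: add E, H.
From E via ϵ: add F.
No new states can be added; the closed set is {E, F, H, I, K}.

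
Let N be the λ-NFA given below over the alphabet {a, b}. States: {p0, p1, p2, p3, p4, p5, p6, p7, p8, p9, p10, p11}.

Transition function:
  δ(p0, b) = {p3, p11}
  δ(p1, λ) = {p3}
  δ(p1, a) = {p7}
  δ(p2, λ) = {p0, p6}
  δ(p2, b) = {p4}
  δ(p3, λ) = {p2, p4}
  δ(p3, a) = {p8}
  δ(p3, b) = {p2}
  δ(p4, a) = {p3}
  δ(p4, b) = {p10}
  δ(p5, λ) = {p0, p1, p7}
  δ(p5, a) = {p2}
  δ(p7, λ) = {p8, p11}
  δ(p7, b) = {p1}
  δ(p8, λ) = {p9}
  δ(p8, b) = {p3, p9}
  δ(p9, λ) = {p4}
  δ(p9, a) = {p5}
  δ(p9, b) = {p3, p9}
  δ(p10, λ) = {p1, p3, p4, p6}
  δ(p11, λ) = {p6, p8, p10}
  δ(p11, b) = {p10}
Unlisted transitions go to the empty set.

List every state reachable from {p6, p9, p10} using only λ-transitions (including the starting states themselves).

{p0, p1, p2, p3, p4, p6, p9, p10}

Start with {p6, p9, p10}.
From p9 via λ: add p4.
From p10 via λ: add p1, p3.
From p3 via λ: add p2.
From p2 via λ: add p0.
No new states can be added; the closed set is {p0, p1, p2, p3, p4, p6, p9, p10}.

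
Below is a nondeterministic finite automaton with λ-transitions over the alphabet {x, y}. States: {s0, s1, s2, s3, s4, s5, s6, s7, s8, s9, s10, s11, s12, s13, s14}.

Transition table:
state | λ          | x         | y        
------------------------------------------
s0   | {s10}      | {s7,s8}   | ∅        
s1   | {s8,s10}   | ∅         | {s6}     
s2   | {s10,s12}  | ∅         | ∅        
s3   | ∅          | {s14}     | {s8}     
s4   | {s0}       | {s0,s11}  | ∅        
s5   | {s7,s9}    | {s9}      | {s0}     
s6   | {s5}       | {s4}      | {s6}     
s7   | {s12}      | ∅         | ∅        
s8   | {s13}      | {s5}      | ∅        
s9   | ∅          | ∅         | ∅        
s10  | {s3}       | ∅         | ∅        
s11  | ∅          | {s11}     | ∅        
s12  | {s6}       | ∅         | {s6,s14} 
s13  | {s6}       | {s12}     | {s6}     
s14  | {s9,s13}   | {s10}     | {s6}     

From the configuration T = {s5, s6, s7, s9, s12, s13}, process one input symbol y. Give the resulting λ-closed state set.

{s0, s3, s5, s6, s7, s9, s10, s12, s13, s14}

s5 on y → {s0}.
s6 on y → {s6}.
s12 on y → {s6, s14}.
s13 on y → {s6}.
No y-transition from s7, s9.
Union after reading y: {s0, s6, s14}.
Now take the λ-closure:
From s0 via λ: add s10.
From s6 via λ: add s5.
From s14 via λ: add s9, s13.
From s5 via λ: add s7.
From s10 via λ: add s3.
From s7 via λ: add s12.
No new states can be added; the closed set is {s0, s3, s5, s6, s7, s9, s10, s12, s13, s14}.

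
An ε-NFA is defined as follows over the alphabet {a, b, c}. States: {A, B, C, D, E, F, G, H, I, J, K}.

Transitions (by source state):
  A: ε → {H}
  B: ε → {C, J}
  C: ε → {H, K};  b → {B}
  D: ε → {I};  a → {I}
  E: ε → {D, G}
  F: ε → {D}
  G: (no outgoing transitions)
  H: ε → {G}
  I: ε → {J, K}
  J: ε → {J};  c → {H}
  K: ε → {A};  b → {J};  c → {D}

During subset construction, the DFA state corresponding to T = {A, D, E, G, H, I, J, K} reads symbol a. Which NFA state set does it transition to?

D on a → {I}.
No a-transition from A, E, G, H, I, J, K.
Union after reading a: {I}.
Now take the ε-closure:
From I via ε: add J, K.
From K via ε: add A.
From A via ε: add H.
From H via ε: add G.
No new states can be added; the closed set is {A, G, H, I, J, K}.

{A, G, H, I, J, K}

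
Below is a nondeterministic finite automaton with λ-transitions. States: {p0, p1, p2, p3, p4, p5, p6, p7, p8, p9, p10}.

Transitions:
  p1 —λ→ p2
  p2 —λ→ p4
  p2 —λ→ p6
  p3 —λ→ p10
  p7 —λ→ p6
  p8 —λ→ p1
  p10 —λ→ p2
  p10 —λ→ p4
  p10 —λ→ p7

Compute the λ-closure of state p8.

{p1, p2, p4, p6, p8}

Start with {p8}.
From p8 via λ: add p1.
From p1 via λ: add p2.
From p2 via λ: add p4, p6.
No new states can be added; the closed set is {p1, p2, p4, p6, p8}.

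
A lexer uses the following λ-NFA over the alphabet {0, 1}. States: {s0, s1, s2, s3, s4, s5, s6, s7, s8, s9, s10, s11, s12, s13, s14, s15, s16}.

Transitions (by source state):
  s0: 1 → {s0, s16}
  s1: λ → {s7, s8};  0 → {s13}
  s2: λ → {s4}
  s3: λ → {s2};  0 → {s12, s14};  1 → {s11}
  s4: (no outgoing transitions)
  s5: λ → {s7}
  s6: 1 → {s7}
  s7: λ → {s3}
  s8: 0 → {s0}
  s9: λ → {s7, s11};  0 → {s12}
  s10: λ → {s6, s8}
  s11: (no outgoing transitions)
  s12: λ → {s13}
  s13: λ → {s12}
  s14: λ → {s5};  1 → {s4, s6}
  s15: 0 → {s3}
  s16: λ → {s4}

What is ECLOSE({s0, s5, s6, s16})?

{s0, s2, s3, s4, s5, s6, s7, s16}

Start with {s0, s5, s6, s16}.
From s5 via λ: add s7.
From s16 via λ: add s4.
From s7 via λ: add s3.
From s3 via λ: add s2.
No new states can be added; the closed set is {s0, s2, s3, s4, s5, s6, s7, s16}.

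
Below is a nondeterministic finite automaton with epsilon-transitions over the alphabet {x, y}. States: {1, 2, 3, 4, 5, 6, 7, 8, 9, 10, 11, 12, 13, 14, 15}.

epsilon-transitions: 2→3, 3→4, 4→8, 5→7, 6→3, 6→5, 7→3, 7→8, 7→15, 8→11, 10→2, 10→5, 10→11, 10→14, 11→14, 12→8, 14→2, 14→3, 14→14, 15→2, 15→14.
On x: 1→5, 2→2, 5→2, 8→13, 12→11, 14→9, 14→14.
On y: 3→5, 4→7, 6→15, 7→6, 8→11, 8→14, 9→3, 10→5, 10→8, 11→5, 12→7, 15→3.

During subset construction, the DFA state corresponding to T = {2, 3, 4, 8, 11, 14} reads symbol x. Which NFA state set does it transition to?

2 on x → {2}.
8 on x → {13}.
14 on x → {9, 14}.
No x-transition from 3, 4, 11.
Union after reading x: {2, 9, 13, 14}.
Now take the epsilon-closure:
From 2 via epsilon: add 3.
From 3 via epsilon: add 4.
From 4 via epsilon: add 8.
From 8 via epsilon: add 11.
No new states can be added; the closed set is {2, 3, 4, 8, 9, 11, 13, 14}.

{2, 3, 4, 8, 9, 11, 13, 14}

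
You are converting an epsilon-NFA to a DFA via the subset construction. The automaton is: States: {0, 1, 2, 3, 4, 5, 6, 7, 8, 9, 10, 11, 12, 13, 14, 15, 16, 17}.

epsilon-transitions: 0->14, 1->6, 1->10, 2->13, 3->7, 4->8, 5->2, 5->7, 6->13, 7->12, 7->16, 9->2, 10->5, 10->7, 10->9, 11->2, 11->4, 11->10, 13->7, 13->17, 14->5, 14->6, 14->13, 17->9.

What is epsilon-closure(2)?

{2, 7, 9, 12, 13, 16, 17}

Start with {2}.
From 2 via epsilon: add 13.
From 13 via epsilon: add 7, 17.
From 7 via epsilon: add 12, 16.
From 17 via epsilon: add 9.
No new states can be added; the closed set is {2, 7, 9, 12, 13, 16, 17}.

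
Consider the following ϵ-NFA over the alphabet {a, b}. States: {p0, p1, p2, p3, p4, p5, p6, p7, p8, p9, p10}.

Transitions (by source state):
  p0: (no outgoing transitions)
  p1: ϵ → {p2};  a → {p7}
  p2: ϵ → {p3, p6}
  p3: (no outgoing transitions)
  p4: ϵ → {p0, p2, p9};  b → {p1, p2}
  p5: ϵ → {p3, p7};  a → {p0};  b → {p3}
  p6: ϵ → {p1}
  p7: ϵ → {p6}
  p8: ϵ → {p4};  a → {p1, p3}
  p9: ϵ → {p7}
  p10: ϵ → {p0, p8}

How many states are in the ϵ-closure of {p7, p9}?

Start with {p7, p9}.
From p7 via ϵ: add p6.
From p6 via ϵ: add p1.
From p1 via ϵ: add p2.
From p2 via ϵ: add p3.
ϵ-closure = {p1, p2, p3, p6, p7, p9}, which has 6 states.

6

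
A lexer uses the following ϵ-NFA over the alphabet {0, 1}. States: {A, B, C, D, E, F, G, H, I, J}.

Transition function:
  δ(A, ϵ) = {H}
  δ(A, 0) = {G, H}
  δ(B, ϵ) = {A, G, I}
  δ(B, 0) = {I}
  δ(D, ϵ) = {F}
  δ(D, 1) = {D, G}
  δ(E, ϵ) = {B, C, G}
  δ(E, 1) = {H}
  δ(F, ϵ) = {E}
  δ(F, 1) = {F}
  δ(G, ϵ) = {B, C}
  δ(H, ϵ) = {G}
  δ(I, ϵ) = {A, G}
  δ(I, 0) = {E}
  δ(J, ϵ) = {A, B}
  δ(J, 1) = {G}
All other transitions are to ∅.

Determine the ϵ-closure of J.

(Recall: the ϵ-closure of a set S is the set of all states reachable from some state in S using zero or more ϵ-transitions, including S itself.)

Start with {J}.
From J via ϵ: add A, B.
From A via ϵ: add H.
From B via ϵ: add G, I.
From G via ϵ: add C.
No new states can be added; the closed set is {A, B, C, G, H, I, J}.

{A, B, C, G, H, I, J}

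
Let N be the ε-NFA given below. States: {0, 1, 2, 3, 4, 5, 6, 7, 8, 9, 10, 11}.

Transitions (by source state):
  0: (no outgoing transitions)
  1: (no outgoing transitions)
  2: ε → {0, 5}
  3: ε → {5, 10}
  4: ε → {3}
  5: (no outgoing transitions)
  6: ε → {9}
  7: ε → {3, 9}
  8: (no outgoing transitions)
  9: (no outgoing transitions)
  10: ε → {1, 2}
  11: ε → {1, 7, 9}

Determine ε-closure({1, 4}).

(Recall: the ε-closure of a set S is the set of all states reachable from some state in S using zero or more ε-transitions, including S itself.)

{0, 1, 2, 3, 4, 5, 10}

Start with {1, 4}.
From 4 via ε: add 3.
From 3 via ε: add 5, 10.
From 10 via ε: add 2.
From 2 via ε: add 0.
No new states can be added; the closed set is {0, 1, 2, 3, 4, 5, 10}.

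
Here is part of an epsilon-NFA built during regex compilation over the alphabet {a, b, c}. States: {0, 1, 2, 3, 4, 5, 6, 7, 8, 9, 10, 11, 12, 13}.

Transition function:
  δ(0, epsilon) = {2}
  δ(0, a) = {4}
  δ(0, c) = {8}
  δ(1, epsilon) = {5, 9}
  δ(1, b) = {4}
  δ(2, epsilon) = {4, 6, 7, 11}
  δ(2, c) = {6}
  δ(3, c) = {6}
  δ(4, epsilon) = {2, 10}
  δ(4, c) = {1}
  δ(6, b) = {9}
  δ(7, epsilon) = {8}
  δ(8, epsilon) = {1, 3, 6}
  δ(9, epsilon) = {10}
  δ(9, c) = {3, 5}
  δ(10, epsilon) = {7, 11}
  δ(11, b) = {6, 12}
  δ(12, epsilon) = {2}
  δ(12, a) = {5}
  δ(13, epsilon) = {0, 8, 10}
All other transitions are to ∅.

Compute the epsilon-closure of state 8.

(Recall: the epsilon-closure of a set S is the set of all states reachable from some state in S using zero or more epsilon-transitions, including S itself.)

{1, 3, 5, 6, 7, 8, 9, 10, 11}

Start with {8}.
From 8 via epsilon: add 1, 3, 6.
From 1 via epsilon: add 5, 9.
From 9 via epsilon: add 10.
From 10 via epsilon: add 7, 11.
No new states can be added; the closed set is {1, 3, 5, 6, 7, 8, 9, 10, 11}.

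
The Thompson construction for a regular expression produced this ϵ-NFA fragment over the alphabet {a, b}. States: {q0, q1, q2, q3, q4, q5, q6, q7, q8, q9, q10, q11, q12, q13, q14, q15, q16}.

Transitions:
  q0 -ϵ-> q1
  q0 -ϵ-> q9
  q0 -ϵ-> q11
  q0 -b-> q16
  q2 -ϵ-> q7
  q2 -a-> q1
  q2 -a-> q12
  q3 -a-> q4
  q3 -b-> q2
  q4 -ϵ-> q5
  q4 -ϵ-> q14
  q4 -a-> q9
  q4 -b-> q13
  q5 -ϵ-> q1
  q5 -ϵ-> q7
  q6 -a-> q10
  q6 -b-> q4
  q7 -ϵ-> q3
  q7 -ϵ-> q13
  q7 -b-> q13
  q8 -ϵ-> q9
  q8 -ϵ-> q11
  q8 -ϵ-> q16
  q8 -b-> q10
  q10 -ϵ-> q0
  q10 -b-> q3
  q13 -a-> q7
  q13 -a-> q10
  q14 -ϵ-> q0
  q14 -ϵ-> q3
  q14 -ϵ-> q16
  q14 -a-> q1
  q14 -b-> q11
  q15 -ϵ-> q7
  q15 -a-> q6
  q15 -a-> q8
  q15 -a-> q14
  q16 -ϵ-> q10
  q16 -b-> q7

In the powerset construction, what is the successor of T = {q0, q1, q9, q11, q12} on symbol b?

q0 on b → {q16}.
No b-transition from q1, q9, q11, q12.
Union after reading b: {q16}.
Now take the ϵ-closure:
From q16 via ϵ: add q10.
From q10 via ϵ: add q0.
From q0 via ϵ: add q1, q9, q11.
No new states can be added; the closed set is {q0, q1, q9, q10, q11, q16}.

{q0, q1, q9, q10, q11, q16}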